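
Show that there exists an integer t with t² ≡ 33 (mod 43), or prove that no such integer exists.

No such integer exists.

Apply Euler's criterion with the prime 43: 33 is a quadratic residue iff 33^21 ≡ 1 (mod 43), and a non-residue iff it is ≡ −1.
Squaring successively (mod 43): 33^2 = 1089 ≡ 14; 33^4 ≡ 14² = 196 ≡ 24; 33^8 ≡ 24² = 576 ≡ 17; 33^16 ≡ 17² = 289 ≡ 31.
Since 21 = 16 + 4 + 1, 33^21 ≡ 31 · 24 · 33; multiplying out mod 43: 31·24 = 744 ≡ 13, then 13·33 = 429 ≡ 42. Thus 33^21 ≡ 42 ≡ −1 (mod 43).
By Euler's criterion 33 is a quadratic non-residue mod 43: no t satisfies t² ≡ 33 (mod 43).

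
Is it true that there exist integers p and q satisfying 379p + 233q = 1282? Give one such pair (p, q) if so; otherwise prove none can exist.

p = 79, q = -123

379 and 233 are coprime, so 379p + 233q ranges over all of ℤ.
Euclidean algorithm: 379 = 1·233 + 146, 233 = 1·146 + 87, 146 = 1·87 + 59, 87 = 1·59 + 28, 59 = 2·28 + 3, 28 = 9·3 + 1, 3 = 3·1 + 0.
Working back up the chain: 1 = 28 − 9·3 = 28 − 9·(59 − 2·28) = −9·59 + 19·28 = −9·59 + 19·(87 − 1·59) = 19·87 − 28·59 = 19·87 − 28·(146 − 1·87) = −28·146 + 47·87 = −28·146 + 47·(233 − 1·146) = 47·233 − 75·146 = 47·233 − 75·(379 − 1·233) = −75·379 + 122·233. So 379·(-75) + 233·122 = 1.
Times 1282: 379·(-96150) + 233·156404 = 1282, so (-96150, 156404) solves it.
Adding 413·233 to p and subtracting 413·379 from q gives the tidier solution (79, -123).
Check: 379·79 + 233·(-123) = 29941 − 28659 = 1282. ✓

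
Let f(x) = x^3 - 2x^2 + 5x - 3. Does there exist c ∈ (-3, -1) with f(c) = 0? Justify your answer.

f(-3) = -63 and f(-1) = -11, both negative.
The derivative f'(x) = 3x^2 - 4x + 5 is a quadratic with discriminant (-4)² − 4·3·5 = -44 < 0; it never vanishes, so it is always positive (sign of the leading coefficient).
Hence f is strictly increasing on ℝ, and in particular on [-3, -1]. A strictly monotone function with same-sign endpoint values stays negative on the whole interval, so f has no zero in (-3, -1).

No.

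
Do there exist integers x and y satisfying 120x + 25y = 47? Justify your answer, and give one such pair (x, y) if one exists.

No such integers exist.

Both 120 and 25 are divisible by gcd(120, 25) = 5, hence so is any combination 120x + 25y.
However 47 leaves remainder 2 on division by 5.
Hence no integers x, y satisfy the equation.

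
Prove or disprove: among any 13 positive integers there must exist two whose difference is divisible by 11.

True.

Each integer lies in one of the 11 residue classes modulo 11.
With 13 integers and only 11 classes, the pigeonhole principle forces two of them, say a and b, into the same class.
Then a ≡ b (mod 11), i.e. 11 ∣ (a − b).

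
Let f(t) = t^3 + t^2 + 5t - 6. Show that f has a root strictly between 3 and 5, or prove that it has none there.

No such root exists.

f(3) = 45 and f(5) = 169, both positive.
The derivative f'(t) = 3t^2 + 2t + 5 is a quadratic with discriminant 2² − 4·3·5 = -56 < 0; it never vanishes, so it is always positive (sign of the leading coefficient).
So f is strictly increasing; between 3 and 5 its values lie between f(3) = 45 and f(5) = 169, all positive. Therefore f has no root in (3, 5).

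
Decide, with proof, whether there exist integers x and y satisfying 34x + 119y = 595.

Since gcd(34, 119) = 17 and 595 = 17·35, Bézout's identity guarantees a solution.
Dividing through by 17 reduces the equation to 2x + 7y = 35.
Run the Euclidean algorithm on 7 and 2: 7 = 3·2 + 1, 2 = 2·1 + 0.
Back-substituting, 1 = 7 − 3·2; that is, 2·(-3) + 7·1 = 1.
Times 35: 2·(-105) + 7·35 = 35, so (-105, 35) solves it.
Shifting by a multiple of (7, −2) keeps it a solution: x = -105 + 15·7 = 0, y = 35 − 15·2 = 5.
Indeed 34·0 + 119·5 = 0 + 595 = 595.

x = 0, y = 5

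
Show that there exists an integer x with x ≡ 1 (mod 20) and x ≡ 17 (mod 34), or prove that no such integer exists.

Here gcd(20, 34) = 2, and both 1 and 17 leave remainder 1 mod 2, so the system is consistent.
Put x = 1 + 20t, so we need 20t ≡ 16 (mod 34), equivalently (divide by 2) 10t ≡ 8 (mod 17).
To invert 10 modulo 17: 17 = 1·10 + 7, 10 = 1·7 + 3, 7 = 2·3 + 1, 3 = 3·1 + 0, and unwinding, 1 = 7 − 2·3 = 7 − 2·(10 − 1·7) = −2·10 + 3·7 = −2·10 + 3·(17 − 1·10) = 3·17 − 5·10. Thus 10⁻¹ ≡ -5 ≡ 12 (mod 17).
Multiplying by 12: t ≡ 12·8 = 96 ≡ 11 (mod 17).
Then x = 1 + 20·11 = 221.
Verify: 221 = 11·20 + 1 and 221 = 6·34 + 17. ✓

x = 221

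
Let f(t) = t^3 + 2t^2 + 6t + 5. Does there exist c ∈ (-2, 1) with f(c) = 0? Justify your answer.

f(-2) = -7 and f(1) = 14, which have opposite signs.
Since f is a polynomial it is continuous on [-2, 1].
By the Intermediate Value Theorem f must vanish at some point of (-2, 1).

Such a root exists.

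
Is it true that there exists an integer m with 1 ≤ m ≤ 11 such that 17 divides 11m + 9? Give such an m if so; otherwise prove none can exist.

For m = 1, 2, …, 9 the values 20, 31, 42, 53, 64, 75, 86, 97, 108 are not multiples of 17. Try m = 10: 11·10 + 9 = 119 = 7·17, which is divisible by 17.

m = 10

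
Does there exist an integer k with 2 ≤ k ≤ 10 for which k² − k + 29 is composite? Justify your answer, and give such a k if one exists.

k = 8

At k = 8: 8² − 8 + 29 = 85 = 5·17, which is composite.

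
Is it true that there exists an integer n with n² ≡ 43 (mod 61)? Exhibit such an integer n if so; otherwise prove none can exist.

No, no such integer exists.

61 is prime, so by Euler's criterion 43 is a square mod 61 iff 43^((61−1)/2) = 43^30 ≡ 1 (mod 61).
Repeated squaring mod 61: 43^2 = 1849 ≡ 19; 43^4 ≡ 19² = 361 ≡ 56; 43^8 ≡ 56² = 3136 ≡ 25; 43^16 ≡ 25² = 625 ≡ 15.
Since 30 = 16 + 8 + 4 + 2, 43^30 ≡ 15 · 25 · 56 · 19; multiplying out mod 61: 15·25 = 375 ≡ 9, then 9·56 = 504 ≡ 16, then 16·19 = 304 ≡ 60. Thus 43^30 ≡ 60 ≡ −1 (mod 61).
The value −1 means 43 is a non-residue modulo 61, so n² ≡ 43 (mod 61) is impossible.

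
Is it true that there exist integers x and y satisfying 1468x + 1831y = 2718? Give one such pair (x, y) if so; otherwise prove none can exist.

1468 and 1831 are coprime, so 1468x + 1831y ranges over all of ℤ.
Euclidean algorithm: 1831 = 1·1468 + 363, 1468 = 4·363 + 16, 363 = 22·16 + 11, 16 = 1·11 + 5, 11 = 2·5 + 1, 5 = 5·1 + 0.
Unwinding: 1 = 11 − 2·5 = 11 − 2·(16 − 1·11) = −2·16 + 3·11 = −2·16 + 3·(363 − 22·16) = 3·363 − 68·16 = 3·363 − 68·(1468 − 4·363) = −68·1468 + 275·363 = −68·1468 + 275·(1831 − 1·1468) = 275·1831 − 343·1468, i.e. 1468·(-343) + 1831·275 = 1.
Multiplying through by 2718: x = (-343)·2718 = -932274, y = 275·2718 = 747450 is a solution.
Adding 510·1831 to x and subtracting 510·1468 from y gives the tidier solution (1536, -1230).
Check: 1468·1536 + 1831·(-1230) = 2254848 − 2252130 = 2718. ✓

x = 1536, y = -1230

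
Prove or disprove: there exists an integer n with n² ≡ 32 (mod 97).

n = 56

Take n = 56. Then 56² = 3136 = 32·97 + 32, so 56² ≡ 32 (mod 97).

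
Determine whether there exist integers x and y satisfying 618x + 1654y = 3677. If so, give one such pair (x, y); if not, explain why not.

No such integers exist.

gcd(618, 1654) = 2, so every integer of the form 618x + 1654y is a multiple of 2.
But 3677 = 2·1838 + 1, so 2 ∤ 3677.
Therefore 618x + 1654y = 3677 has no solution in integers.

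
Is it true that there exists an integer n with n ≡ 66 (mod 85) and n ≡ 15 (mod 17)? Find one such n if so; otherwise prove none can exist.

n = 66

gcd(85, 17) = 17. A simultaneous solution exists iff 66 ≡ 15 (mod 17); here 66 mod 17 = 15 = 15 mod 17, so it does.
In fact n = 66 itself already satisfies 66 mod 17 = 15.
Indeed 66 ≡ 66 (mod 85) and 66 ≡ 15 (mod 17).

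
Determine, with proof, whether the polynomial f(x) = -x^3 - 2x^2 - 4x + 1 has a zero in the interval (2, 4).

Evaluate at the endpoints: f(2) = -23, f(4) = -111 — same sign (negative).
f'(x) = -3x^2 - 4x - 4 has discriminant (-4)² − 4·(-3)·(-4) = -32 < 0, so f' has no real roots and is negative for every real x.
Hence f is strictly decreasing on ℝ, and in particular on [2, 4]. A strictly monotone function with same-sign endpoint values stays negative on the whole interval, so f has no zero in (2, 4).

No such root exists.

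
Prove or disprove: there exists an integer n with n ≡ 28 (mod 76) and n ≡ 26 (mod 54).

Here gcd(76, 54) = 2, and both 28 and 26 leave remainder 0 mod 2, so the system is consistent.
Put n = 28 + 76t, so we need 76t ≡ 52 (mod 54), equivalently (divide by 2) 38t ≡ 26 (mod 27).
38 ≡ 11 (mod 27), so this reads 11t ≡ 26 (mod 27). Invert 11 mod 27 by the Euclidean algorithm: 27 = 2·11 + 5, 11 = 2·5 + 1, 5 = 5·1 + 0; back-substituting, 1 = 11 − 2·5 = 11 − 2·(27 − 2·11) = −2·27 + 5·11. Hence 11·5 ≡ 1, so 11⁻¹ ≡ 5 (mod 27).
Therefore t ≡ 5·26 = 130 ≡ 22 (mod 27).
Then n = 28 + 76·22 = 1700.
Indeed 1700 ≡ 28 (mod 76) and 1700 ≡ 26 (mod 54).

n = 1700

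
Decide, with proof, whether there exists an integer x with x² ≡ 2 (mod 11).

There is no such integer.

Since (11 − x)² ≡ x² (mod 11), it suffices to square x = 0, 1, …, 5: the residues are 0, 1, 4, 9, 5, 3.
The set of squares mod 11 is therefore {0, 1, 3, 4, 5, 9}, which does not contain 2.
Hence no integer x has x² ≡ 2 (mod 11).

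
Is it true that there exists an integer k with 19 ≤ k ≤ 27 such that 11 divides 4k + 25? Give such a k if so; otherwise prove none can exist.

k = 24

Scanning upward from k = 19 gives 101, 105, 109, 113, 117, none divisible by 11. Try k = 24: 4·24 + 25 = 121 = 11·11, which is divisible by 11.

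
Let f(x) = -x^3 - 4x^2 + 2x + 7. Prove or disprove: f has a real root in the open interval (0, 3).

f(0) = 7 and f(3) = -50, which have opposite signs.
f is continuous everywhere (it is a polynomial), in particular on [0, 3].
By the Intermediate Value Theorem, f takes the value 0 somewhere in the open interval.

Yes, f has a root in the interval.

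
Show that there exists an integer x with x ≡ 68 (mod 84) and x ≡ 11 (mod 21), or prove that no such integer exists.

No such integer exists.

Both moduli are multiples of 21 = gcd(84, 21), so any solution would satisfy x ≡ 68 and x ≡ 11 modulo 21 simultaneously.
However 68 ≡ 5 and 11 ≡ 11 (mod 21), and 5 ≠ 11.
Therefore no such x exists.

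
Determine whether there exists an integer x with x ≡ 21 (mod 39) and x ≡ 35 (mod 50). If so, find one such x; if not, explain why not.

The moduli 39 and 50 are coprime, so by the Chinese Remainder Theorem a unique solution modulo 1950 exists.
Write x = 21 + 39t and require 21 + 39t ≡ 35 (mod 50), i.e. 39t ≡ 14 (mod 50).
Note 39·9 = 351 ≡ 1 (mod 50) (as 351 − 1 = 7·50), so 39⁻¹ ≡ 9.
Therefore t ≡ 9·14 = 126 ≡ 26 (mod 50).
With t = 26: x = 21 + 39·26 = 1035.
Check: 1035 mod 39 = 21, 1035 mod 50 = 35. ✓

x = 1035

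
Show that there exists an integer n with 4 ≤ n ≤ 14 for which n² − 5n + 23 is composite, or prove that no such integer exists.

No, no such integer n in that range exists.

The values for n = 4, 5, …, 14 are 19, 23, 29, 37, 47, 59, 73, 89, 107, 127, 149, and each of these is prime.
So no value in the range makes the expression composite.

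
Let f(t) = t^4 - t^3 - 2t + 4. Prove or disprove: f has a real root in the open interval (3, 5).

The endpoint values f(3) = 52 and f(5) = 494 are both positive. Claim: f(t) > 0 for every t in (3, 5).
Shift to the endpoint 3: with t = 3 + u (0 < u < 2), one computes f(3 + u) = u^4 + 11u^3 + 45u^2 + 79u + 52.
The nonzero coefficients here are all positive, so for u > 0 every term is positive (or zero), and the constant term 52 is strictly positive.
So f is strictly positive on (3, 5); no root exists in the interval.

No such root exists.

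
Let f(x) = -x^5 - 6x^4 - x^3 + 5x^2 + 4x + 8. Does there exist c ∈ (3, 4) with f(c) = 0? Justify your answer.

f has no root in that interval.

The endpoint values f(3) = -691 and f(4) = -2520 are both negative. Claim: f(x) < 0 for every x in (3, 4).
Shift to the endpoint 3: with x = 3 + u (0 < u < 1), one computes f(3 + u) = -u^5 - 21u^4 - 163u^3 - 598u^2 - 1046u - 691.
All 6 nonzero coefficients of this polynomial in u are negative; hence for u > 0 the value is a sum of negative terms (the constant -691 among them).
Therefore f(x) < 0 throughout (3, 4), and f has no zero there.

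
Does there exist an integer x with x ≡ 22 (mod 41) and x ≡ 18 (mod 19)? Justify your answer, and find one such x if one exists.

Since 41 and 19 share no common factor, CRT says the pair of congruences has a solution (unique mod 779).
Any solution of the first congruence is x = 22 + 41t; substituting into the second, 41t ≡ 18 − 22 ≡ 15 (mod 19).
41 ≡ 3 (mod 19), so this reads 3t ≡ 15 (mod 19). Since 3·13 = 39 = 2·19 + 1, the inverse of 3 mod 19 is 13.
Multiplying by 13: t ≡ 13·15 = 195 ≡ 5 (mod 19).
With t = 5: x = 22 + 41·5 = 227.
Check: 227 mod 41 = 22, 227 mod 19 = 18. ✓

x = 227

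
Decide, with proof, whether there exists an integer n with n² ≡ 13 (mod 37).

No such integer exists.

Apply Euler's criterion with the prime 37: 13 is a quadratic residue iff 13^18 ≡ 1 (mod 37), and a non-residue iff it is ≡ −1.
Repeated squaring mod 37: 13^2 = 169 ≡ 21; 13^4 ≡ 21² = 441 ≡ 34; 13^8 ≡ 34² = 1156 ≡ 9; 13^16 ≡ 9² = 81 ≡ 7.
Since 18 = 16 + 2, 13^18 ≡ 7 · 21; multiplying out mod 37: 7·21 = 147 ≡ 36. Thus 13^18 ≡ 36 ≡ −1 (mod 37).
The value −1 means 13 is a non-residue modulo 37, so n² ≡ 13 (mod 37) is impossible.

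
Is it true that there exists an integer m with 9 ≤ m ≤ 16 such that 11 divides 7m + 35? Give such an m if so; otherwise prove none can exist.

For m = 9, 10, …, 16 the values of 7m + 35 modulo 11 are 10, 6, 2, 9, 5, 1, 8, 4 respectively.
The residue 0 does not occur, so no m in [9, 16] makes 7m + 35 a multiple of 11.

No, no such integer m in that range exists.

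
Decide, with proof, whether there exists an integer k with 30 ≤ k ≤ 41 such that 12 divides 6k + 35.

For k = 30, 31, …, 41 the values of 6k + 35 modulo 12 are 11, 5, 11, 5, 11, 5, 11, 5, 11, 5, 11, 5 respectively.
Since 0 is absent from this list, 12 ∤ 6k + 35 for every k with 30 ≤ k ≤ 41.

No such integer k in that range exists.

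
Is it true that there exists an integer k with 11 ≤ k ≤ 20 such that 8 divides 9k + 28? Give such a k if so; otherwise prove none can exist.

Try k = 12: 9·12 + 28 = 136 = 17·8, which is divisible by 8.

k = 12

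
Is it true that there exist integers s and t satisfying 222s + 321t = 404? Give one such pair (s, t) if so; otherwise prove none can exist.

Any value of 222s + 321t is a multiple of gcd(222, 321) = 3.
However 404 leaves remainder 2 on division by 3.
So the equation is unsolvable over ℤ.

There are no such integers.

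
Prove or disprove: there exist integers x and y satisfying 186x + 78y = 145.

No such integers exist.

gcd(186, 78) = 6, so every integer of the form 186x + 78y is a multiple of 6.
But 145 = 6·24 + 1, so 6 ∤ 145.
So the equation is unsolvable over ℤ.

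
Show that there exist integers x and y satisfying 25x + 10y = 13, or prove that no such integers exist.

gcd(25, 10) = 5, so every integer of the form 25x + 10y is a multiple of 5.
But 13 = 5·2 + 3, so 5 ∤ 13.
Hence no integers x, y satisfy the equation.

No such integers exist.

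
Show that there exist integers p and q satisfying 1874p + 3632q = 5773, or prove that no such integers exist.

No, no such integers exist.

gcd(1874, 3632) = 2, so every integer of the form 1874p + 3632q is a multiple of 2.
But 5773 is not a multiple of 2 (it leaves remainder 1).
Hence no integers p, q satisfy the equation.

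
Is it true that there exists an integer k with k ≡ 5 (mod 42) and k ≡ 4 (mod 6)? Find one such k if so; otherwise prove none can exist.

There is no such integer.

gcd(42, 6) = 6. If k ≡ 5 (mod 42) and k ≡ 4 (mod 6), then k ≡ 5 (mod 6) and k ≡ 4 (mod 6).
However 5 ≡ 5 and 4 ≡ 4 (mod 6), and 5 ≠ 4.
Therefore no such k exists.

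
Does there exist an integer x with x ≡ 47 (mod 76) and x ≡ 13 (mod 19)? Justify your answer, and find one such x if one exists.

Reduce both congruences modulo 19, which divides 76 and 19: they say x ≡ 47 (mod 19) and x ≡ 13 (mod 19).
However 47 ≡ 9 and 13 ≡ 13 (mod 19), and 9 ≠ 13.
Hence the system has no solution.

There is no such integer.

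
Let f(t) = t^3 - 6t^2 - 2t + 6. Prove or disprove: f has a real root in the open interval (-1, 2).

f(-1) = 1 and f(2) = -14, which have opposite signs.
Since f is a polynomial it is continuous on [-1, 2].
By the Intermediate Value Theorem, f takes the value 0 somewhere in the open interval.

Yes, f has a root in the interval.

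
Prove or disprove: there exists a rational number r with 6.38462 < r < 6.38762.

Scale by 31: the interval becomes (197.92322, 198.01622), which contains the integer 198.
Dividing back, 6.38462 < 198/31 < 6.38762, and 198/31 is rational.

r = 198/31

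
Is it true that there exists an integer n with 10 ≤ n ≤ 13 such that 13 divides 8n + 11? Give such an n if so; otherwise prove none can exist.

n = 10

Try n = 10: 8·10 + 11 = 91 = 7·13, which is divisible by 13.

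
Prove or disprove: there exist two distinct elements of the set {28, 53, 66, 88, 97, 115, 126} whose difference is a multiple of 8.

There is no such pair.

Reduce each element modulo 8: 28↦4, 53↦5, 66↦2, 88↦0, 97↦1, 115↦3, 126↦6.
No residue repeats among the 7 elements, so no pair has difference ≡ 0 (mod 8).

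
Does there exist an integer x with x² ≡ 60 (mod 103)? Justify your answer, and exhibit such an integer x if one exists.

x = 36 works: 36² = 1296, and 1296 − 60 = 1236 = 12·103.

x = 36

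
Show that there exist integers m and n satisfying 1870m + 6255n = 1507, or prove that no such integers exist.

gcd(1870, 6255) = 5, so every integer of the form 1870m + 6255n is a multiple of 5.
But 1507 = 5·301 + 2, so 5 ∤ 1507.
So the equation is unsolvable over ℤ.

There are no such integers.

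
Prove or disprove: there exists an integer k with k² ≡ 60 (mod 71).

k = 42

Take k = 42. Then 42² = 1764 = 24·71 + 60, so 42² ≡ 60 (mod 71).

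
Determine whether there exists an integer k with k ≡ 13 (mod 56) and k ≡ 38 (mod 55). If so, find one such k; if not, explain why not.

k = 1413

The moduli 56 and 55 are coprime, so by the Chinese Remainder Theorem a unique solution modulo 3080 exists.
Write k = 13 + 56t and require 13 + 56t ≡ 38 (mod 55), i.e. 56t ≡ 25 (mod 55).
56 ≡ 1 (mod 55), so this reads 1t ≡ 25 (mod 55). So t ≡ 25 (mod 55).
With t = 25: k = 13 + 56·25 = 1413.
Check: 1413 mod 56 = 13, 1413 mod 55 = 38. ✓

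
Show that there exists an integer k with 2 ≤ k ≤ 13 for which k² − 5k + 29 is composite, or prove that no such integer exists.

At k = 13: 13² − 5·13 + 29 = 133 = 7·19, which is composite.

k = 13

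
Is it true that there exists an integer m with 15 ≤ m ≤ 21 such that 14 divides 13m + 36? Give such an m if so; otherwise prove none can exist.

There is no such integer m in that range.

For m = 15, 16, …, 21 the values of 13m + 36 modulo 14 are 7, 6, 5, 4, 3, 2, 1 respectively.
The residue 0 does not occur, so no m in [15, 21] makes 13m + 36 a multiple of 14.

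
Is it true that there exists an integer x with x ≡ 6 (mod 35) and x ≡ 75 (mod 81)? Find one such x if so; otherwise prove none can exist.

x = 1371

Since 35 and 81 share no common factor, CRT says the pair of congruences has a solution (unique mod 2835).
Write x = 6 + 35t and require 6 + 35t ≡ 75 (mod 81), i.e. 35t ≡ 69 (mod 81).
To invert 35 modulo 81: 81 = 2·35 + 11, 35 = 3·11 + 2, 11 = 5·2 + 1, 2 = 2·1 + 0, and unwinding, 1 = 11 − 5·2 = 11 − 5·(35 − 3·11) = −5·35 + 16·11 = −5·35 + 16·(81 − 2·35) = 16·81 − 37·35. Thus 35⁻¹ ≡ -37 ≡ 44 (mod 81).
Therefore t ≡ 44·69 = 3036 ≡ 39 (mod 81).
Taking t = 39 gives x = 6 + 35·39 = 1371.
Verify: 1371 = 39·35 + 6 and 1371 = 16·81 + 75. ✓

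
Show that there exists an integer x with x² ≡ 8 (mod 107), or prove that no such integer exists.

No, no such integer exists.

107 is prime, so by Euler's criterion 8 is a square mod 107 iff 8^((107−1)/2) = 8^53 ≡ 1 (mod 107).
Repeated squaring mod 107: 8^2 = 64 ≡ 64; 8^4 ≡ 64² = 4096 ≡ 30; 8^8 ≡ 30² = 900 ≡ 44; 8^16 ≡ 44² = 1936 ≡ 10; 8^32 ≡ 10² = 100 ≡ 100.
Since 53 = 32 + 16 + 4 + 1, 8^53 ≡ 100 · 10 · 30 · 8; multiplying out mod 107: 100·10 = 1000 ≡ 37, then 37·30 = 1110 ≡ 40, then 40·8 = 320 ≡ 106. Thus 8^53 ≡ 106 ≡ −1 (mod 107).
By Euler's criterion 8 is a quadratic non-residue mod 107: no x satisfies x² ≡ 8 (mod 107).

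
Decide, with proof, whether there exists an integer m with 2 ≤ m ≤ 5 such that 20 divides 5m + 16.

At m = 2, 5·2 + 16 = 26 ≡ 6 (mod 20), and each step in m adds 5, giving residues 6, 11, 16, 1 for m = 2, 3, 4, 5.
Since 0 is absent from this list, 20 ∤ 5m + 16 for every m with 2 ≤ m ≤ 5.

No such integer m in that range exists.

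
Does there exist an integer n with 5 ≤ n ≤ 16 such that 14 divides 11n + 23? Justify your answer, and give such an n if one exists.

There is no such integer n in that range.

The values of 11n + 23 for n = 5, 6, …, 16 are 78, 89, 100, 111, 122, 133, 144, 155, 166, 177, 188, 199; reduced mod 14 these are 8, 5, 2, 13, 10, 7, 4, 1, 12, 9, 6, 3.
The residue 0 does not occur, so no n in [5, 16] makes 11n + 23 a multiple of 14.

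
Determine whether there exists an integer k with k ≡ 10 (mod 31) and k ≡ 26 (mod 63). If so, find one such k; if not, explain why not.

Since 31 and 63 share no common factor, CRT says the pair of congruences has a solution (unique mod 1953).
Any solution of the first congruence is k = 10 + 31t; substituting into the second, 31t ≡ 26 − 10 ≡ 16 (mod 63).
Invert 31 mod 63 by the Euclidean algorithm: 63 = 2·31 + 1, 31 = 31·1 + 0; back-substituting, 1 = 63 − 2·31. Hence 31·(-2) ≡ 1, so 31⁻¹ ≡ -2 ≡ 61 (mod 63).
Multiplying by 61: t ≡ 61·16 = 976 ≡ 31 (mod 63).
With t = 31: k = 10 + 31·31 = 971.
Indeed 971 ≡ 10 (mod 31) and 971 ≡ 26 (mod 63).

k = 971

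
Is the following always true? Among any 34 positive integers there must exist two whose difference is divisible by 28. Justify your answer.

Each integer lies in one of the 28 residue classes modulo 28.
Placing 34 integers into 28 classes, some class receives at least two — say a and b.
Equal remainders mean a − b ≡ 0 (mod 28), so 28 divides their difference.

Yes.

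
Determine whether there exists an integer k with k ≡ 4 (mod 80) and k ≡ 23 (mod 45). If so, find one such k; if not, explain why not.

There is no such integer.

gcd(80, 45) = 5. If k ≡ 4 (mod 80) and k ≡ 23 (mod 45), then k ≡ 4 (mod 5) and k ≡ 23 (mod 5).
But 4 mod 5 = 4 while 23 mod 5 = 3, a contradiction.
Hence the system has no solution.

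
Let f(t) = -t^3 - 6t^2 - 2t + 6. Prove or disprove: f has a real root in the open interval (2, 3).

No such root exists.

The endpoint values f(2) = -30 and f(3) = -81 are both negative. Claim: f(t) < 0 for every t in (2, 3).
Substitute t = 2 + u, where 0 < u < 1 on the interval. Expanding, f(2 + u) = -u^3 - 12u^2 - 38u - 30.
The nonzero coefficients here are all negative, so for u > 0 every term is negative (or zero), and the constant term -30 is strictly negative.
So f is strictly negative on (2, 3); no root exists in the interval.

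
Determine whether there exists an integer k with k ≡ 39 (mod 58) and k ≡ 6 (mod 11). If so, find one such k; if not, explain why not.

Since 58 and 11 share no common factor, CRT says the pair of congruences has a solution (unique mod 638).
Any solution of the first congruence is k = 39 + 58t; substituting into the second, 58t ≡ 6 − 39 ≡ 0 (mod 11).
58 ≡ 3 (mod 11), so this reads 3t ≡ 0 (mod 11). t = 0 satisfies this.
With t = 0: k = 39 + 58·0 = 39.
Verify: 39 = 0·58 + 39 and 39 = 3·11 + 6. ✓

k = 39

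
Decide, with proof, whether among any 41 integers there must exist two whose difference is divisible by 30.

True.

Each integer lies in one of the 30 residue classes modulo 30.
Placing 41 integers into 30 classes, some class receives at least two — say a and b.
Their difference a − b is then a multiple of 30.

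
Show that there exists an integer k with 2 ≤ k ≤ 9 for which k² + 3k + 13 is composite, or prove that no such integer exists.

At k = 9: 9² + 3·9 + 13 = 121 = 11·11, which is composite.

k = 9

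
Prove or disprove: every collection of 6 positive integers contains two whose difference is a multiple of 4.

Yes.

There are exactly 4 possible remainders on division by 4.
Placing 6 integers into 4 classes, some class receives at least two — say a and b.
Their difference a − b is then a multiple of 4.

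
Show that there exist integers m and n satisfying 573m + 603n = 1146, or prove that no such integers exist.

gcd(573, 603) = 3, and 3 divides 1146, so integer solutions exist.
Dividing through by 3 reduces the equation to 191m + 201n = 382.
Euclidean algorithm: 201 = 1·191 + 10, 191 = 19·10 + 1, 10 = 10·1 + 0.
Working back up the chain: 1 = 191 − 19·10 = 191 − 19·(201 − 1·191) = −19·201 + 20·191. So 191·20 + 201·(-19) = 1.
Scaling by 382 gives the particular solution (m, n) = (7640, -7258).
Shifting by a multiple of (201, −191) keeps it a solution: m = 7640 − 38·201 = 2, n = -7258 + 38·191 = 0.
Check: 573·2 + 603·0 = 1146 + 0 = 1146. ✓

m = 2, n = 0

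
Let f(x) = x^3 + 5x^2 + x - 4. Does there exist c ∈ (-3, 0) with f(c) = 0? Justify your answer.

f(-3) = 11 and f(0) = -4, which have opposite signs.
f is continuous everywhere (it is a polynomial), in particular on [-3, 0].
The Intermediate Value Theorem then guarantees some c ∈ (-3, 0) with f(c) = 0.

Yes, such a c exists.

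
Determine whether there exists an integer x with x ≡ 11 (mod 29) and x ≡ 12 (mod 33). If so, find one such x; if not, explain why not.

x = 243

gcd(29, 33) = 1, so the Chinese Remainder Theorem guarantees exactly one residue class mod 957 satisfying both.
Any solution of the first congruence is x = 11 + 29t; substituting into the second, 29t ≡ 12 − 11 ≡ 1 (mod 33).
Invert 29 mod 33 by the Euclidean algorithm: 33 = 1·29 + 4, 29 = 7·4 + 1, 4 = 4·1 + 0; back-substituting, 1 = 29 − 7·4 = 29 − 7·(33 − 1·29) = −7·33 + 8·29. Hence 29·8 ≡ 1, so 29⁻¹ ≡ 8 (mod 33).
Therefore t ≡ 8·1 = 8 (mod 33).
With t = 8: x = 11 + 29·8 = 243.
Verify: 243 = 8·29 + 11 and 243 = 7·33 + 12. ✓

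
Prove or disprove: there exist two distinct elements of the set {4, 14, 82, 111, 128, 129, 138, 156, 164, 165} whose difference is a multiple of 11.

Two integers differ by a multiple of 11 exactly when they have the same residue mod 11. The residues are 4↦4, 14↦3, 82↦5, 111↦1, 128↦7, 129↦8, 138↦6, 156↦2, 164↦10, 165↦0.
These 10 residues are pairwise different, hence no difference of two elements is divisible by 11.

There is no such pair.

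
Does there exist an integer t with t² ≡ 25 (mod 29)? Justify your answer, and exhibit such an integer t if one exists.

t = 24

Take t = 24. Then 24² = 576 = 19·29 + 25, so 24² ≡ 25 (mod 29).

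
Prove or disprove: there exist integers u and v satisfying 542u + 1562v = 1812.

Every value of 542u + 1562v is a multiple of gcd(542, 1562) = 2; since 2 ∣ 1812, solutions exist.
Dividing through by 2 reduces the equation to 271u + 781v = 906.
Dividing repeatedly: 781 = 2·271 + 239, 271 = 1·239 + 32, 239 = 7·32 + 15, 32 = 2·15 + 2, 15 = 7·2 + 1, 2 = 2·1 + 0.
Unwinding: 1 = 15 − 7·2 = 15 − 7·(32 − 2·15) = −7·32 + 15·15 = −7·32 + 15·(239 − 7·32) = 15·239 − 112·32 = 15·239 − 112·(271 − 1·239) = −112·271 + 127·239 = −112·271 + 127·(781 − 2·271) = 127·781 − 366·271, i.e. 271·(-366) + 781·127 = 1.
Scaling by 906 gives the particular solution (u, v) = (-331596, 115062).
Adding 425·781 to u and subtracting 425·271 from v gives the tidier solution (329, -113).
Check: 542·329 + 1562·(-113) = 178318 − 176506 = 1812. ✓

u = 329, v = -113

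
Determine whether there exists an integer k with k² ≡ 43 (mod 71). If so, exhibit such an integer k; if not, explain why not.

k = 55

Take k = 55. Then 55² = 3025 = 42·71 + 43, so 55² ≡ 43 (mod 71).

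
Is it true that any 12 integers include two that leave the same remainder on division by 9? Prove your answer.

Yes.

Each integer lies in one of the 9 residue classes modulo 9.
Placing 12 integers into 9 classes, some class receives at least two — say a and b.
That is, a and b leave the same remainder on division by 9, as claimed.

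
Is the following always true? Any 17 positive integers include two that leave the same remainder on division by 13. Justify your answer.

Yes.

There are exactly 13 possible remainders on division by 13.
Placing 17 integers into 13 classes, some class receives at least two — say a and b.
So a and b have equal remainders mod 13, which is exactly what was to be shown.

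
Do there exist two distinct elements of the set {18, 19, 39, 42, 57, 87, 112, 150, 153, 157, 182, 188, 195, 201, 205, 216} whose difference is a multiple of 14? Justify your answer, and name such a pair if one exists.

The pair (19, 201) works.

Reduce each element mod 14: 18↦4, 19↦5, 39↦11, 42↦0, 57↦1, 87↦3, 112↦0, 150↦10, 153↦13, 157↦3, 182↦0, 188↦6, 195↦13, 201↦5, 205↦9, 216↦6. The residue 5 repeats (at 19 and 201), and 201 − 19 = 182 = 13·14.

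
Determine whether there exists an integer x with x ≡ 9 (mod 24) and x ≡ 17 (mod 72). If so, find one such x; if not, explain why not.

No, no such integer exists.

Reduce both congruences modulo 24, which divides 24 and 72: they say x ≡ 9 (mod 24) and x ≡ 17 (mod 24).
But 9 mod 24 = 9 while 17 mod 24 = 17, a contradiction.
Therefore no such x exists.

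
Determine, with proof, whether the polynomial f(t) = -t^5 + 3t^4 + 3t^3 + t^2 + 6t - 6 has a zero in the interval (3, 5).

Yes, f has a root in the interval.

f(3) = 102 and f(5) = -826, which have opposite signs.
f is continuous everywhere (it is a polynomial), in particular on [3, 5].
By the Intermediate Value Theorem f must vanish at some point of (3, 5).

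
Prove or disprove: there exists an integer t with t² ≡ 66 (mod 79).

There is no such integer.

Apply Euler's criterion with the prime 79: 66 is a quadratic residue iff 66^39 ≡ 1 (mod 79), and a non-residue iff it is ≡ −1.
Repeated squaring mod 79: 66^2 = 4356 ≡ 11; 66^4 ≡ 11² = 121 ≡ 42; 66^8 ≡ 42² = 1764 ≡ 26; 66^16 ≡ 26² = 676 ≡ 44; 66^32 ≡ 44² = 1936 ≡ 40.
Since 39 = 32 + 4 + 2 + 1, 66^39 ≡ 40 · 42 · 11 · 66; multiplying out mod 79: 40·42 = 1680 ≡ 21, then 21·11 = 231 ≡ 73, then 73·66 = 4818 ≡ 78. Thus 66^39 ≡ 78 ≡ −1 (mod 79).
By Euler's criterion 66 is a quadratic non-residue mod 79: no t satisfies t² ≡ 66 (mod 79).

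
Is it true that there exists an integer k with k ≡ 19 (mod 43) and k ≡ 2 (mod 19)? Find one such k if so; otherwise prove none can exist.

Since 43 and 19 share no common factor, CRT says the pair of congruences has a solution (unique mod 817).
Any solution of the first congruence is k = 19 + 43t; substituting into the second, 43t ≡ 2 − 19 ≡ 2 (mod 19).
43 ≡ 5 (mod 19), so this reads 5t ≡ 2 (mod 19). Invert 5 mod 19 by the Euclidean algorithm: 19 = 3·5 + 4, 5 = 1·4 + 1, 4 = 4·1 + 0; back-substituting, 1 = 5 − 1·4 = 5 − (19 − 3·5) = −19 + 4·5. Hence 5·4 ≡ 1, so 5⁻¹ ≡ 4 (mod 19).
Therefore t ≡ 4·2 = 8 (mod 19).
Taking t = 8 gives k = 19 + 43·8 = 363.
Check: 363 mod 43 = 19, 363 mod 19 = 2. ✓

k = 363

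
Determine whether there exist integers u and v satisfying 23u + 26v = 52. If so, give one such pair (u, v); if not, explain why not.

Since gcd(23, 26) = 1, every integer is an integer combination of 23 and 26.
Euclidean algorithm: 26 = 1·23 + 3, 23 = 7·3 + 2, 3 = 1·2 + 1, 2 = 2·1 + 0.
Back-substituting, 1 = 3 − 1·2 = 3 − (23 − 7·3) = −23 + 8·3 = −23 + 8·(26 − 1·23) = 8·26 − 9·23; that is, 23·(-9) + 26·8 = 1.
Scaling by 52 gives the particular solution (u, v) = (-468, 416).
The general solution is u = -468 + 26k, v = 416 − 23k; taking k = 18 gives the smaller pair u = 0, v = 2.
Check: 23·0 + 26·2 = 0 + 52 = 52. ✓

u = 0, v = 2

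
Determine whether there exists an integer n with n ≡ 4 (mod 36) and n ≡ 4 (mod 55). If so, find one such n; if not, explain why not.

n = 4

Since 36 and 55 share no common factor, CRT says the pair of congruences has a solution (unique mod 1980).
Any solution of the first congruence is n = 4 + 36t; substituting into the second, 36t ≡ 4 − 4 ≡ 0 (mod 55).
t = 0 satisfies this.
Taking t = 0 gives n = 4 + 36·0 = 4.
Verify: 4 = 0·36 + 4 and 4 = 0·55 + 4. ✓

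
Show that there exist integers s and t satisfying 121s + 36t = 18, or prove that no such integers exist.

Since gcd(121, 36) = 1, every integer is an integer combination of 121 and 36.
Dividing repeatedly: 121 = 3·36 + 13, 36 = 2·13 + 10, 13 = 1·10 + 3, 10 = 3·3 + 1, 3 = 3·1 + 0.
Working back up the chain: 1 = 10 − 3·3 = 10 − 3·(13 − 1·10) = −3·13 + 4·10 = −3·13 + 4·(36 − 2·13) = 4·36 − 11·13 = 4·36 − 11·(121 − 3·36) = −11·121 + 37·36. So 121·(-11) + 36·37 = 1.
Multiplying through by 18: s = (-11)·18 = -198, t = 37·18 = 666 is a solution.
Shifting by a multiple of (36, −121) keeps it a solution: s = -198 + 6·36 = 18, t = 666 − 6·121 = -60.
Indeed 121·18 + 36·(-60) = 2178 − 2160 = 18.

s = 18, t = -60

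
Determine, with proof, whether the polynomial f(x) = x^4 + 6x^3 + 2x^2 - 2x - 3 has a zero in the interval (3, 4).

f(3) = 252 and f(4) = 661, both positive, so a sign-change argument is unavailable; we show f keeps this sign on the whole interval.
Substitute x = 3 + u, where 0 < u < 1 on the interval. Expanding, f(3 + u) = u^4 + 18u^3 + 110u^2 + 280u + 252.
All 5 nonzero coefficients of this polynomial in u are positive; hence for u > 0 the value is a sum of positive terms (the constant 252 among them).
So f is strictly positive on (3, 4); no root exists in the interval.

No such root exists.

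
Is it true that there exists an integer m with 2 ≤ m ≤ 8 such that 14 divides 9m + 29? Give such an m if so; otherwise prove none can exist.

At m = 2 the value 47 is not a multiple of 14. At m = 3 we get 9·3 + 29 = 56, and 56 = 14·4.

m = 3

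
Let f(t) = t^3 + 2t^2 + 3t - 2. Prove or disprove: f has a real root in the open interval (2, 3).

No.

f(2) = 20 and f(3) = 52, both positive.
The derivative f'(t) = 3t^2 + 4t + 3 is a quadratic with discriminant 4² − 4·3·3 = -20 < 0; it never vanishes, so it is always positive (sign of the leading coefficient).
Hence f is strictly increasing on ℝ, and in particular on [2, 3]. A strictly monotone function with same-sign endpoint values stays positive on the whole interval, so f has no zero in (2, 3).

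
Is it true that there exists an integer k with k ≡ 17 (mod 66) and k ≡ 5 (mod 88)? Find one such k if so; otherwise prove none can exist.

Both moduli are multiples of 22 = gcd(66, 88), so any solution would satisfy k ≡ 17 and k ≡ 5 modulo 22 simultaneously.
But 17 mod 22 = 17 while 5 mod 22 = 5, a contradiction.
Hence the system has no solution.

There is no such integer.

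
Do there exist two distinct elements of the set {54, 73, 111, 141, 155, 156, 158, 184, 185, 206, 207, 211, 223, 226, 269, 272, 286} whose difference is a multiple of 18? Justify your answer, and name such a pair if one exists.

There is no such pair.

Two integers differ by a multiple of 18 exactly when they have the same residue mod 18. The residues are 54↦0, 73↦1, 111↦3, 141↦15, 155↦11, 156↦12, 158↦14, 184↦4, 185↦5, 206↦8, 207↦9, 211↦13, 223↦7, 226↦10, 269↦17, 272↦2, 286↦16.
These 17 residues are pairwise different, hence no difference of two elements is divisible by 18.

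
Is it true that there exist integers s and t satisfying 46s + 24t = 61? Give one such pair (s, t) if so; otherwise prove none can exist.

gcd(46, 24) = 2, so every integer of the form 46s + 24t is a multiple of 2.
But 61 = 2·30 + 1, so 2 ∤ 61.
Hence no integers s, t satisfy the equation.

There are no such integers.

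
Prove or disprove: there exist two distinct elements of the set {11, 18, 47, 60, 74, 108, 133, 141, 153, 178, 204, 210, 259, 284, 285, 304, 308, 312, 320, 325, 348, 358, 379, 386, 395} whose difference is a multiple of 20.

Both 18 and 178 leave remainder 18 on division by 20; their difference 160 = 8·20 is a multiple of 20.

Yes: 18 and 178.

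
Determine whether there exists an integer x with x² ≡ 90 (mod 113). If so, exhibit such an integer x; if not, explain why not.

No such integer exists.

Apply Euler's criterion with the prime 113: 90 is a quadratic residue iff 90^56 ≡ 1 (mod 113), and a non-residue iff it is ≡ −1.
Squaring successively (mod 113): 90^2 = 8100 ≡ 77; 90^4 ≡ 77² = 5929 ≡ 53; 90^8 ≡ 53² = 2809 ≡ 97; 90^16 ≡ 97² = 9409 ≡ 30; 90^32 ≡ 30² = 900 ≡ 109.
Since 56 = 32 + 16 + 8, 90^56 ≡ 109 · 30 · 97; multiplying out mod 113: 109·30 = 3270 ≡ 106, then 106·97 = 10282 ≡ 112. Thus 90^56 ≡ 112 ≡ −1 (mod 113).
The value −1 means 90 is a non-residue modulo 113, so x² ≡ 90 (mod 113) is impossible.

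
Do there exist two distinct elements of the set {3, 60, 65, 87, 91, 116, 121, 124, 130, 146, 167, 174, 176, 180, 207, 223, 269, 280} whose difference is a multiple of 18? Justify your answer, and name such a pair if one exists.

Reduce each element modulo 18: 3↦3, 60↦6, 65↦11, 87↦15, 91↦1, 116↦8, 121↦13, 124↦16, 130↦4, 146↦2, 167↦5, 174↦12, 176↦14, 180↦0, 207↦9, 223↦7, 269↦17, 280↦10.
These 18 residues are pairwise different, hence no difference of two elements is divisible by 18.

There is no such pair.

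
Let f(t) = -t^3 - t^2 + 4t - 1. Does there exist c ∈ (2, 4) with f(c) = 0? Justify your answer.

No.

The endpoint values f(2) = -5 and f(4) = -65 are both negative. Claim: f(t) < 0 for every t in (2, 4).
Substitute t = 2 + u, where 0 < u < 2 on the interval. Expanding, f(2 + u) = -u^3 - 7u^2 - 12u - 5.
The nonzero coefficients here are all negative, so for u > 0 every term is negative (or zero), and the constant term -5 is strictly negative.
So f is strictly negative on (2, 4); no root exists in the interval.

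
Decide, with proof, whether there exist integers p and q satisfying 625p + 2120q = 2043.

Any value of 625p + 2120q is a multiple of gcd(625, 2120) = 5.
However 2043 leaves remainder 3 on division by 5.
So the equation is unsolvable over ℤ.

There are no such integers.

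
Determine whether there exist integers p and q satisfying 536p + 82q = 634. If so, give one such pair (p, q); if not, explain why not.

p = 20, q = -123

Since gcd(536, 82) = 2 and 634 = 2·317, Bézout's identity guarantees a solution.
Dividing through by 2 reduces the equation to 268p + 41q = 317.
Dividing repeatedly: 268 = 6·41 + 22, 41 = 1·22 + 19, 22 = 1·19 + 3, 19 = 6·3 + 1, 3 = 3·1 + 0.
Unwinding: 1 = 19 − 6·3 = 19 − 6·(22 − 1·19) = −6·22 + 7·19 = −6·22 + 7·(41 − 1·22) = 7·41 − 13·22 = 7·41 − 13·(268 − 6·41) = −13·268 + 85·41, i.e. 268·(-13) + 41·85 = 1.
Times 317: 268·(-4121) + 41·26945 = 317, so (-4121, 26945) solves it.
Shifting by a multiple of (41, −268) keeps it a solution: p = -4121 + 101·41 = 20, q = 26945 − 101·268 = -123.
Indeed 536·20 + 82·(-123) = 10720 − 10086 = 634.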